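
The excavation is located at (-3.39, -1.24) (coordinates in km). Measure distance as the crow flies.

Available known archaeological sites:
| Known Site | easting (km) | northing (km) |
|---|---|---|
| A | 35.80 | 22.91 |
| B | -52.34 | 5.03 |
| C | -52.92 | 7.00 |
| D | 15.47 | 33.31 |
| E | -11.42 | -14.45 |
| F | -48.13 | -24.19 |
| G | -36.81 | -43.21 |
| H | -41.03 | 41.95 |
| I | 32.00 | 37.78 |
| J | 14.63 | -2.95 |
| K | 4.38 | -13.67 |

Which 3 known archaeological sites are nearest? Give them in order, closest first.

Distances from (-3.39, -1.24):
A: 46.03 km
B: 49.35 km
C: 50.21 km
D: 39.36 km
E: 15.46 km
F: 50.28 km
G: 53.65 km
H: 57.29 km
I: 52.68 km
J: 18.10 km
K: 14.66 km
Sorted: K (14.66 km) < E (15.46 km) < J (18.10 km) < D (39.36 km) < A (46.03 km) < …

K, E, J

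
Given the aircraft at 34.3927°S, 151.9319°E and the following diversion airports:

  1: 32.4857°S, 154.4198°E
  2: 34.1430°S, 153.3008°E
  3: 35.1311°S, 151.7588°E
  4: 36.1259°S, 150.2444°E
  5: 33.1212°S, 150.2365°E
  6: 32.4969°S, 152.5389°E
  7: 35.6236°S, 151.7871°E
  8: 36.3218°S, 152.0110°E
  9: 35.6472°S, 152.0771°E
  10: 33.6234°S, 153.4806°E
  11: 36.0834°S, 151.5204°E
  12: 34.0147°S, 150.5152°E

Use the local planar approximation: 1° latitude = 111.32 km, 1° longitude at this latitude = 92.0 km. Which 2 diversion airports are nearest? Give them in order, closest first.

Distances from 34.3927°S, 151.9319°E:
1: 312.1779 km
2: 128.9699 km
3: 83.7272 km
4: 247.6456 km
5: 210.6259 km
6: 218.3040 km
7: 137.6698 km
8: 214.8707 km
9: 140.2884 km
10: 166.2366 km
11: 191.9785 km
12: 136.9606 km
Sorted: 3 (83.7272 km) < 2 (128.9699 km) < 12 (136.9606 km) < 7 (137.6698 km) < …

3, 2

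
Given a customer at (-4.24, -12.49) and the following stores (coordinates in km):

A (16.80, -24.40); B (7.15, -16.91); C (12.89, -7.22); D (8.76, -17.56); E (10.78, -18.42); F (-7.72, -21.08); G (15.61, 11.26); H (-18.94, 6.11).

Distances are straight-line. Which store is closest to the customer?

F

Distances from (-4.24, -12.49):
A: 24.18 km
B: 12.22 km
C: 17.92 km
D: 13.95 km
E: 16.15 km
F: 9.27 km
G: 30.95 km
H: 23.71 km
Minimum: F at 9.27 km.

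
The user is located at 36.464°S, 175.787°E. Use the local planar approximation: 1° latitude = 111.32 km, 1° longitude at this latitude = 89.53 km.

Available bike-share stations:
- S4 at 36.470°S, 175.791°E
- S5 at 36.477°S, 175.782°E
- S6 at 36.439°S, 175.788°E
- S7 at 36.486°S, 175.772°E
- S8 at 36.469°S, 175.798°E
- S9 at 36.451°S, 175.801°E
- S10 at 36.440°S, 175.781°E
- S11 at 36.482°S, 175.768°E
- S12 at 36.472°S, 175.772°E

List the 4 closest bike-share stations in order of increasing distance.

S4, S8, S5, S12

Distances from 36.464°S, 175.787°E:
S4: 0.758 km
S5: 1.515 km
S6: 2.784 km
S7: 2.793 km
S8: 1.131 km
S9: 1.915 km
S10: 2.725 km
S11: 2.628 km
S12: 1.611 km
Sorted: S4 (0.758 km) < S8 (1.131 km) < S5 (1.515 km) < S12 (1.611 km) < S9 (1.915 km) < S11 (2.628 km) < …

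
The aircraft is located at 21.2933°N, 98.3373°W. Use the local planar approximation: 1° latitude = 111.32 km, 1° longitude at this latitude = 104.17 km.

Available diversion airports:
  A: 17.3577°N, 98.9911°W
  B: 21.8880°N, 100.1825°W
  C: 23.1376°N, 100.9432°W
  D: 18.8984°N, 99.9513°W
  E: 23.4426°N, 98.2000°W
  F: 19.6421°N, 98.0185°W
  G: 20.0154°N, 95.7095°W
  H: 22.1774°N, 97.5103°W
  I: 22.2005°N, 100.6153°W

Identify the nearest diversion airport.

Distances from 21.2933°N, 98.3373°W:
A: √((-3.9356·111.32)² + (-0.6538·104.17)²) = √(191941.241311 + 4638.474365) = 443.3731 km
B: √((0.5947·111.32)² + (-1.8452·104.17)²) = √(4382.705334 + 36946.407859) = 203.2956 km
C: √((1.8443·111.32)² + (-2.6059·104.17)²) = √(42151.159701 + 73688.687312) = 340.3525 km
D: √((-2.3949·111.32)² + (-1.6140·104.17)²) = √(71075.702898 + 28267.824679) = 315.1881 km
E: √((2.1493·111.32)² + (0.1373·104.17)²) = √(57245.383968 + 204.562679) = 239.6872 km
F: √((-1.6512·111.32)² + (0.3188·104.17)²) = √(33786.698413 + 1102.863983) = 186.7875 km
G: √((-1.2779·111.32)² + (2.6278·104.17)²) = √(20236.720600 + 74932.452131) = 308.4950 km
H: √((0.8841·111.32)² + (0.8270·104.17)²) = √(9686.105086 + 7421.579559) = 130.7963 km
I: √((0.9072·111.32)² + (-2.2780·104.17)²) = √(10198.879918 + 56310.938797) = 257.8950 km
Minimum: H at 130.7963 km.

H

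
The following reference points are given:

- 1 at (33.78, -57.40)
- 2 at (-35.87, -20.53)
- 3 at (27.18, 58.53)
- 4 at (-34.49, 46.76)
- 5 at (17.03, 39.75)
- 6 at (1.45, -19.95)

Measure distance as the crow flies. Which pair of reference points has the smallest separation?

Pairwise distances:
1–2: √((-69.65)² + (36.87)²) = √(4851.1225 + 1359.3969) = 78.81
1–3: √((-6.60)² + (115.93)²) = √(43.5600 + 13439.7649) = 116.12
1–4: √((-68.27)² + (104.16)²) = √(4660.7929 + 10849.3056) = 124.54
1–5: √((-16.75)² + (97.15)²) = √(280.5625 + 9438.1225) = 98.58
1–6: √((-32.33)² + (37.45)²) = √(1045.2289 + 1402.5025) = 49.47
2–3: √((63.05)² + (79.06)²) = √(3975.3025 + 6250.4836) = 101.12
2–4: √((1.38)² + (67.29)²) = √(1.9044 + 4527.9441) = 67.30
2–5: √((52.90)² + (60.28)²) = √(2798.4100 + 3633.6784) = 80.20
2–6: √((37.32)² + (0.58)²) = √(1392.7824 + 0.3364) = 37.32
3–4: √((-61.67)² + (-11.77)²) = √(3803.1889 + 138.5329) = 62.78
3–5: √((-10.15)² + (-18.78)²) = √(103.0225 + 352.6884) = 21.35
3–6: √((-25.73)² + (-78.48)²) = √(662.0329 + 6159.1104) = 82.59
4–5: √((51.52)² + (-7.01)²) = √(2654.3104 + 49.1401) = 51.99
4–6: √((35.94)² + (-66.71)²) = √(1291.6836 + 4450.2241) = 75.78
5–6: √((-15.58)² + (-59.70)²) = √(242.7364 + 3564.0900) = 61.70
Closest pair: 3–5 at 21.35.

3 and 5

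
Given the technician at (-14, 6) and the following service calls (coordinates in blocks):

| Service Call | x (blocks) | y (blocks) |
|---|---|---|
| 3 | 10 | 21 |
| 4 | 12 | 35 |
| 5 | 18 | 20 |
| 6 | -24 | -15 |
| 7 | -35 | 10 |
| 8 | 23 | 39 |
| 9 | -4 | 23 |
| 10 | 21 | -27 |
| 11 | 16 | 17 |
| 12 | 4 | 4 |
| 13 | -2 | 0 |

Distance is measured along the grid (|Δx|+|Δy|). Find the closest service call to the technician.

Distances from (-14, 6):
3: |24| + |15| = 24 + 15 = 39 blocks
4: |26| + |29| = 26 + 29 = 55 blocks
5: |32| + |14| = 32 + 14 = 46 blocks
6: |-10| + |-21| = 10 + 21 = 31 blocks
7: |-21| + |4| = 21 + 4 = 25 blocks
8: |37| + |33| = 37 + 33 = 70 blocks
9: |10| + |17| = 10 + 17 = 27 blocks
10: |35| + |-33| = 35 + 33 = 68 blocks
11: |30| + |11| = 30 + 11 = 41 blocks
12: |18| + |-2| = 18 + 2 = 20 blocks
13: |12| + |-6| = 12 + 6 = 18 blocks
Minimum: 13 at 18 blocks.

13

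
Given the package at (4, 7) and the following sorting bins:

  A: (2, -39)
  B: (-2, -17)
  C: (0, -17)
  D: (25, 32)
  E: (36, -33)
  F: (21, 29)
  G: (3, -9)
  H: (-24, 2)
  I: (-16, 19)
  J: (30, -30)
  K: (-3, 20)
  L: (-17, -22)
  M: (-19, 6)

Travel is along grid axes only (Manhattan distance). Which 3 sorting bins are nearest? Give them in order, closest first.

G, K, M

Distances from (4, 7):
A: |-2| + |-46| = 2 + 46 = 48
B: |-6| + |-24| = 6 + 24 = 30
C: |-4| + |-24| = 4 + 24 = 28
D: |21| + |25| = 21 + 25 = 46
E: |32| + |-40| = 32 + 40 = 72
F: |17| + |22| = 17 + 22 = 39
G: |-1| + |-16| = 1 + 16 = 17
H: |-28| + |-5| = 28 + 5 = 33
I: |-20| + |12| = 20 + 12 = 32
J: |26| + |-37| = 26 + 37 = 63
K: |-7| + |13| = 7 + 13 = 20
L: |-21| + |-29| = 21 + 29 = 50
M: |-23| + |-1| = 23 + 1 = 24
Sorted: G (17) < K (20) < M (24) < C (28) < B (30) < …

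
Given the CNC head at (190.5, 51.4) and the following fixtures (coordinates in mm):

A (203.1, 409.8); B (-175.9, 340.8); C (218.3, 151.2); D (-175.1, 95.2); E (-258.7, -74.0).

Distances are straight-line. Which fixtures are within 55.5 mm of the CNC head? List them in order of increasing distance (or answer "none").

none

Distances from (190.5, 51.4):
A: √((12.6)² + (358.4)²) = √(158.760 + 128450.560) = 358.6 mm
B: √((-366.4)² + (289.4)²) = √(134248.960 + 83752.360) = 466.9 mm
C: √((27.8)² + (99.8)²) = √(772.840 + 9960.040) = 103.6 mm
D: √((-365.6)² + (43.8)²) = √(133663.360 + 1918.440) = 368.2 mm
E: √((-449.2)² + (-125.4)²) = √(201780.640 + 15725.160) = 466.4 mm
Threshold 55.5 mm: none within range.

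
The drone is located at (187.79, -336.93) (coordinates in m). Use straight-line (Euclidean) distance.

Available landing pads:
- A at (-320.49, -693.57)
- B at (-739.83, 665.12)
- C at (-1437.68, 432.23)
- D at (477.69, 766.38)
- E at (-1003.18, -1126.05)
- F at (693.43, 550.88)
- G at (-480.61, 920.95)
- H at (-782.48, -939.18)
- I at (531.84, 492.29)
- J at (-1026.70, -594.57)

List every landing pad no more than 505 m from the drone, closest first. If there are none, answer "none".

Distances from (187.79, -336.93):
A: 620.92 m
B: 1365.50 m
C: 1798.27 m
D: 1140.76 m
E: 1428.68 m
F: 1021.70 m
G: 1424.44 m
H: 1141.98 m
I: 897.76 m
J: 1241.52 m
Threshold 505 m: none within range.

none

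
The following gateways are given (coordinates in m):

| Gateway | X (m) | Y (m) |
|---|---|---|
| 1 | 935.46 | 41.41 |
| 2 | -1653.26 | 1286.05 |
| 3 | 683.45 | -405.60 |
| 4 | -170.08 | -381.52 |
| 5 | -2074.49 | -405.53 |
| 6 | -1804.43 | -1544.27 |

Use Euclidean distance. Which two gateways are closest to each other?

Pairwise distances:
1–3: 513.15 m
3–4: 853.87 m
5–6: 1170.33 m
1–4: 1183.68 m
2–5: 1743.24 m
4–5: 1904.56 m
4–6: 2005.76 m
2–4: 2231.73 m
3–6: 2736.08 m
3–5: 2757.94 m
2–6: 2834.35 m
1–2: 2872.39 m
2–3: 2884.77 m
1–5: 3042.95 m
1–6: 3165.66 m
Closest pair: 1–3 at 513.15 m.

1 and 3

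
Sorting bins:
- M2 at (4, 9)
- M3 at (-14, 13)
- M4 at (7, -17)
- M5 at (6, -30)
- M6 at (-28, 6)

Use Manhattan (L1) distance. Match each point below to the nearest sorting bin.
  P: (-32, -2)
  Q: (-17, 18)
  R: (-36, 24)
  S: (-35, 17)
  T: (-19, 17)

P→M6; Q→M3; R→M6; S→M6; T→M3

P at (-32, -2):
  M2: 47
  M3: 33
  M4: 54
  M5: 66
  M6: 12
  → nearest: M6 (12)
Q at (-17, 18):
  M2: 30
  M3: 8
  M4: 59
  M5: 71
  M6: 23
  → nearest: M3 (8)
R at (-36, 24):
  M2: 55
  M3: 33
  M4: 84
  M5: 96
  M6: 26
  → nearest: M6 (26)
S at (-35, 17):
  M2: 47
  M3: 25
  M4: 76
  M5: 88
  M6: 18
  → nearest: M6 (18)
T at (-19, 17):
  M2: 31
  M3: 9
  M4: 60
  M5: 72
  M6: 20
  → nearest: M3 (9)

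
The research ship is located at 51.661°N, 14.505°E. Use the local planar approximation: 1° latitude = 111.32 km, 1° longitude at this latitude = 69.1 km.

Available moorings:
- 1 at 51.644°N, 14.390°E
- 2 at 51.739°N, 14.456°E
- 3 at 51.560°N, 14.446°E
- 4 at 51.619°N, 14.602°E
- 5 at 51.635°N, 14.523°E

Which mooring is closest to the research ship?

Distances from 51.661°N, 14.505°E:
1: 8.169 km
2: 9.320 km
3: 11.960 km
4: 8.172 km
5: 3.150 km
Minimum: 5 at 3.150 km.

5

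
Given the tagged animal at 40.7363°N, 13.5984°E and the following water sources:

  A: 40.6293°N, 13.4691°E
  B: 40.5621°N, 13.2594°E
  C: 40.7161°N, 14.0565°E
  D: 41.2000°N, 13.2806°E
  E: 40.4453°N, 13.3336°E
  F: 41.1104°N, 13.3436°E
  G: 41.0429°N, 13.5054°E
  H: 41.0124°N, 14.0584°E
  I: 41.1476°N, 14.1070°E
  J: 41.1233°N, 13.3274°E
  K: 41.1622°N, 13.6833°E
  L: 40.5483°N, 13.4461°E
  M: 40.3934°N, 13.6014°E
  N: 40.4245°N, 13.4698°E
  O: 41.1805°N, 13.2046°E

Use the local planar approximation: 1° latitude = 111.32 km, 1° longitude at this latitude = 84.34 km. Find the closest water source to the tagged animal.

Distances from 40.7363°N, 13.5984°E:
A: 16.1493 km
B: 34.5472 km
C: 38.7015 km
D: 58.1631 km
E: 39.3466 km
F: 46.8626 km
G: 35.0204 km
H: 49.4957 km
I: 62.7404 km
J: 48.7685 km
K: 47.9489 km
L: 24.5557 km
M: 38.1725 km
N: 36.3647 km
O: 59.5672 km
Minimum: A at 16.1493 km.

A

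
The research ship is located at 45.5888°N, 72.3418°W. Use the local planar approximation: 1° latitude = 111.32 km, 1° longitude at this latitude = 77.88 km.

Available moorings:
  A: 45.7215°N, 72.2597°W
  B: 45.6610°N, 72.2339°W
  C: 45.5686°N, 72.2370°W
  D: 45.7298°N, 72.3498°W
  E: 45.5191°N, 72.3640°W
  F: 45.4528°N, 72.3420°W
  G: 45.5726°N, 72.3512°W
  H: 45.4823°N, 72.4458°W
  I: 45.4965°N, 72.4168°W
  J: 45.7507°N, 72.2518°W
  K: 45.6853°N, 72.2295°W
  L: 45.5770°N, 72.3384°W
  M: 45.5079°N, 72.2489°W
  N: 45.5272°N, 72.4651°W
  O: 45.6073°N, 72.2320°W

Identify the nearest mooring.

L

Distances from 45.5888°N, 72.3418°W:
A: √((0.1327·111.32)² + (0.0821·77.88)²) = √(218.216829 + 40.882571) = 16.0966 km
B: √((0.0722·111.32)² + (0.1079·77.88)²) = √(64.598256 + 70.614644) = 11.6281 km
C: √((-0.0202·111.32)² + (0.1048·77.88)²) = √(5.056490 + 66.615371) = 8.4659 km
D: √((0.1410·111.32)² + (-0.0080·77.88)²) = √(246.368183 + 0.388179) = 15.7085 km
E: √((-0.0697·111.32)² + (-0.0222·77.88)²) = √(60.202143 + 2.989220) = 7.9493 km
F: √((-0.1360·111.32)² + (-0.0002·77.88)²) = √(229.205066 + 0.000243) = 15.1395 km
G: √((-0.0162·111.32)² + (-0.0094·77.88)²) = √(3.252194 + 0.535929) = 1.9463 km
H: √((-0.1065·111.32)² + (-0.1040·77.88)²) = √(140.554777 + 65.602224) = 14.3582 km
I: √((-0.0923·111.32)² + (-0.0750·77.88)²) = √(105.572255 + 34.117281) = 11.8190 km
J: √((0.1619·111.32)² + (0.0900·77.88)²) = √(324.818004 + 49.128885) = 19.3377 km
K: √((0.0965·111.32)² + (0.1123·77.88)²) = √(115.398728 + 76.491187) = 13.8524 km
L: √((-0.0118·111.32)² + (0.0034·77.88)²) = √(1.725482 + 0.070115) = 1.3400 km
M: √((-0.0809·111.32)² + (0.0929·77.88)²) = √(81.104218 + 52.345977) = 11.5521 km
N: √((-0.0616·111.32)² + (-0.1233·77.88)²) = √(47.022728 + 92.210004) = 11.7997 km
O: √((0.0185·111.32)² + (0.1098·77.88)²) = √(4.241211 + 73.123432) = 8.7957 km
Minimum: L at 1.3400 km.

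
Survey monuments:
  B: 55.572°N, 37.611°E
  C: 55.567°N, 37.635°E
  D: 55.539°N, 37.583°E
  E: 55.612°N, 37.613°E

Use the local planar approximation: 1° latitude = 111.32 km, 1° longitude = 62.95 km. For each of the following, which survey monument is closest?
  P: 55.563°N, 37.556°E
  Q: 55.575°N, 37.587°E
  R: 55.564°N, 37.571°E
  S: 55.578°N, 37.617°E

P→D; Q→B; R→B; S→B

P at 55.563°N, 37.556°E:
  B: 3.604 km
  C: 4.993 km
  D: 3.166 km
  E: 6.529 km
  → nearest: D (3.166 km)
Q at 55.575°N, 37.587°E:
  B: 1.547 km
  C: 3.150 km
  D: 4.015 km
  E: 4.432 km
  → nearest: B (1.547 km)
R at 55.564°N, 37.571°E:
  B: 2.671 km
  C: 4.043 km
  D: 2.884 km
  E: 5.962 km
  → nearest: B (2.671 km)
S at 55.578°N, 37.617°E:
  B: 0.767 km
  C: 1.668 km
  D: 4.840 km
  E: 3.793 km
  → nearest: B (0.767 km)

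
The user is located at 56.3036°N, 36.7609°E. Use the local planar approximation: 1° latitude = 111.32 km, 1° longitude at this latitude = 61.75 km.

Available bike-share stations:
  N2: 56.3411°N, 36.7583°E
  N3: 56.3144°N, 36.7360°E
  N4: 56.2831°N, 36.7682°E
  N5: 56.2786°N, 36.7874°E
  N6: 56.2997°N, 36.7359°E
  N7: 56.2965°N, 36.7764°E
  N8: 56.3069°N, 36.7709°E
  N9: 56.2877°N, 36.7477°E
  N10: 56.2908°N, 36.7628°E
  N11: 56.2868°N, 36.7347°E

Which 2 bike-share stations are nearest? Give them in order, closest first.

Distances from 56.3036°N, 36.7609°E:
N2: √((0.0375·111.32)² + (-0.0026·61.75)²) = √(17.426450 + 0.025776) = 4.1776 km
N3: √((0.0108·111.32)² + (-0.0249·61.75)²) = √(1.445419 + 2.364137) = 1.9518 km
N4: √((-0.0205·111.32)² + (0.0073·61.75)²) = √(5.207798 + 0.203198) = 2.3262 km
N5: √((-0.0250·111.32)² + (0.0265·61.75)²) = √(7.745089 + 2.677723) = 3.2284 km
N6: √((-0.0039·111.32)² + (-0.0250·61.75)²) = √(0.188484 + 2.383164) = 1.6036 km
N7: √((-0.0071·111.32)² + (0.0155·61.75)²) = √(0.624688 + 0.916088) = 1.2413 km
N8: √((0.0033·111.32)² + (0.0100·61.75)²) = √(0.134950 + 0.381306) = 0.7185 km
N9: √((-0.0159·111.32)² + (-0.0132·61.75)²) = √(3.132858 + 0.664388) = 1.9487 km
N10: √((-0.0128·111.32)² + (0.0019·61.75)²) = √(2.030329 + 0.013765) = 1.4297 km
N11: √((-0.0168·111.32)² + (-0.0262·61.75)²) = √(3.497558 + 2.617439) = 2.4729 km
Sorted: N8 (0.7185 km) < N7 (1.2413 km) < N10 (1.4297 km) < N6 (1.6036 km) < …

N8, N7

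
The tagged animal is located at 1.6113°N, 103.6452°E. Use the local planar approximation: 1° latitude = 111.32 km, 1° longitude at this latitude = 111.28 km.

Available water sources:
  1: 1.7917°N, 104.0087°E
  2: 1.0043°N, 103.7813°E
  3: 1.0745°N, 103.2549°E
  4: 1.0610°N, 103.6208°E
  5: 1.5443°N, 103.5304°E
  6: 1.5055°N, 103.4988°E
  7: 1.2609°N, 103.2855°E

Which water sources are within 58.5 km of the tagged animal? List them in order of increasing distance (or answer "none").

Distances from 1.6113°N, 103.6452°E:
1: √((0.1804·111.32)² + (0.3635·111.28)²) = √(403.291865 + 1636.225152) = 45.1610 km
2: √((-0.6070·111.32)² + (0.1361·111.28)²) = √(4565.872475 + 229.377325) = 69.2477 km
3: √((-0.5368·111.32)² + (-0.3903·111.28)²) = √(3570.848375 + 1886.389353) = 73.8731 km
4: √((-0.5503·111.32)² + (-0.0244·111.28)²) = √(3752.713598 + 7.372485) = 61.3195 km
5: √((-0.0670·111.32)² + (-0.1148·111.28)²) = √(55.628327 + 163.199194) = 14.7928 km
6: √((-0.1058·111.32)² + (-0.1464·111.28)²) = √(138.713181 + 265.409453) = 20.1028 km
7: √((-0.3504·111.32)² + (-0.3597·111.28)²) = √(1521.509227 + 1602.194032) = 55.8901 km
Threshold 58.5 km: 5 (14.7928 km), 6 (20.1028 km), 1 (45.1610 km), 7 (55.8901 km) are within range.

5, 6, 1, 7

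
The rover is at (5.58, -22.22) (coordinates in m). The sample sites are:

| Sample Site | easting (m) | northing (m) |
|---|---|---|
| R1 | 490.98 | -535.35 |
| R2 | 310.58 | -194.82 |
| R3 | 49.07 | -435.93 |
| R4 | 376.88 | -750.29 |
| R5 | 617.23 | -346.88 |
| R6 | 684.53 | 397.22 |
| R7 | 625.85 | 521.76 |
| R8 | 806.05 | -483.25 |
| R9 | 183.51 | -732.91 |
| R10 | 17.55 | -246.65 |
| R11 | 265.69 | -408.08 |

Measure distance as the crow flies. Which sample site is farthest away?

Distances from (5.58, -22.22):
R1: √((485.40)² + (-513.13)²) = √(235613.1600 + 263302.3969) = 706.34 m
R2: √((305.00)² + (-172.60)²) = √(93025.0000 + 29790.7600) = 350.45 m
R3: √((43.49)² + (-413.71)²) = √(1891.3801 + 171155.9641) = 415.99 m
R4: √((371.30)² + (-728.07)²) = √(137863.6900 + 530085.9249) = 817.28 m
R5: √((611.65)² + (-324.66)²) = √(374115.7225 + 105404.1156) = 692.47 m
R6: √((678.95)² + (419.44)²) = √(460973.1025 + 175929.9136) = 798.06 m
R7: √((620.27)² + (543.98)²) = √(384734.8729 + 295914.2404) = 825.01 m
R8: √((800.47)² + (-461.03)²) = √(640752.2209 + 212548.6609) = 923.74 m
R9: √((177.93)² + (-710.69)²) = √(31659.0849 + 505080.2761) = 732.62 m
R10: √((11.97)² + (-224.43)²) = √(143.2809 + 50368.8249) = 224.75 m
R11: √((260.11)² + (-385.86)²) = √(67657.2121 + 148887.9396) = 465.34 m
Maximum: R8 at 923.74 m.

R8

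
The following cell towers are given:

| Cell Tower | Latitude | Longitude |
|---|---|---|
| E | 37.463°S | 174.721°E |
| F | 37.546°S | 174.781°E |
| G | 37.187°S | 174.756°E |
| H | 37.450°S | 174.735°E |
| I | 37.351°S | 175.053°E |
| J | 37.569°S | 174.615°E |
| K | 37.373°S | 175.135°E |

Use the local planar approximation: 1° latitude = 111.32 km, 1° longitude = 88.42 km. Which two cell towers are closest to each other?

E and H

Pairwise distances:
E–F: 10.654 km
E–G: 30.880 km
E–H: 1.904 km
E–I: 31.893 km
E–J: 15.069 km
E–K: 37.952 km
F–G: 40.025 km
F–H: 11.435 km
F–I: 32.398 km
F–J: 14.899 km
F–K: 36.751 km
G–H: 29.336 km
G–I: 31.983 km
G–J: 44.314 km
G–K: 39.392 km
H–I: 30.200 km
H–J: 16.972 km
H–K: 36.392 km
I–J: 45.703 km
I–K: 7.653 km
J–K: 50.893 km
Closest pair: E–H at 1.904 km.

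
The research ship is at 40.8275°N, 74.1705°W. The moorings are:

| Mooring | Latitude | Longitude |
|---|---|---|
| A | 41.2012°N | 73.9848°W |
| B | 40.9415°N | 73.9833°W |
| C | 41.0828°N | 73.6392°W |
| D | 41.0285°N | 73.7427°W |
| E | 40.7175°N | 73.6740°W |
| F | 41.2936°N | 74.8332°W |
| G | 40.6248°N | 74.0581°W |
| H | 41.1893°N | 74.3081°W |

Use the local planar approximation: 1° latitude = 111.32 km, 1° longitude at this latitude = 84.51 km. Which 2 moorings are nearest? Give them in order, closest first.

Distances from 40.8275°N, 74.1705°W:
A: 44.4620 km
B: 20.2813 km
C: 53.1387 km
D: 42.5173 km
E: 43.7095 km
F: 76.3460 km
G: 24.4824 km
H: 41.9207 km
Sorted: B (20.2813 km) < G (24.4824 km) < H (41.9207 km) < D (42.5173 km) < …

B, G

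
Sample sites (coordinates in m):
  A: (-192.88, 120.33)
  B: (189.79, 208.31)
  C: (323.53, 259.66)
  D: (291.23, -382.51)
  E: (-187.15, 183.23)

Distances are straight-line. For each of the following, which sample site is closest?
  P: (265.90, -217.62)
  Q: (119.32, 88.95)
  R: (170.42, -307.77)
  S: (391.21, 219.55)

P→D; Q→B; R→D; S→C

P at (265.90, -217.62):
  A: √((-458.78)² + (337.95)²) = √(210479.0884 + 114210.2025) = 569.82 m
  B: √((-76.11)² + (425.93)²) = √(5792.7321 + 181416.3649) = 432.68 m
  C: √((57.63)² + (477.28)²) = √(3321.2169 + 227796.1984) = 480.75 m
  D: √((25.33)² + (-164.89)²) = √(641.6089 + 27188.7121) = 166.82 m
  E: √((-453.05)² + (400.85)²) = √(205254.3025 + 160680.7225) = 604.93 m
  → nearest: D (166.82 m)
Q at (119.32, 88.95):
  A: √((-312.20)² + (31.38)²) = √(97468.8400 + 984.7044) = 313.77 m
  B: √((70.47)² + (119.36)²) = √(4966.0209 + 14246.8096) = 138.61 m
  C: √((204.21)² + (170.71)²) = √(41701.7241 + 29141.9041) = 266.16 m
  D: √((171.91)² + (-471.46)²) = √(29553.0481 + 222274.5316) = 501.82 m
  E: √((-306.47)² + (94.28)²) = √(93923.8609 + 8888.7184) = 320.64 m
  → nearest: B (138.61 m)
R at (170.42, -307.77):
  A: √((-363.30)² + (428.10)²) = √(131986.8900 + 183269.6100) = 561.48 m
  B: √((19.37)² + (516.08)²) = √(375.1969 + 266338.5664) = 516.44 m
  C: √((153.11)² + (567.43)²) = √(23442.6721 + 321976.8049) = 587.72 m
  D: √((120.81)² + (-74.74)²) = √(14595.0561 + 5586.0676) = 142.06 m
  E: √((-357.57)² + (491.00)²) = √(127856.3049 + 241081.0000) = 607.40 m
  → nearest: D (142.06 m)
S at (391.21, 219.55):
  A: √((-584.09)² + (-99.22)²) = √(341161.1281 + 9844.6084) = 592.46 m
  B: √((-201.42)² + (-11.24)²) = √(40570.0164 + 126.3376) = 201.73 m
  C: √((-67.68)² + (40.11)²) = √(4580.5824 + 1608.8121) = 78.67 m
  D: √((-99.98)² + (-602.06)²) = √(9996.0004 + 362476.2436) = 610.31 m
  E: √((-578.36)² + (-36.32)²) = √(334500.2896 + 1319.1424) = 579.50 m
  → nearest: C (78.67 m)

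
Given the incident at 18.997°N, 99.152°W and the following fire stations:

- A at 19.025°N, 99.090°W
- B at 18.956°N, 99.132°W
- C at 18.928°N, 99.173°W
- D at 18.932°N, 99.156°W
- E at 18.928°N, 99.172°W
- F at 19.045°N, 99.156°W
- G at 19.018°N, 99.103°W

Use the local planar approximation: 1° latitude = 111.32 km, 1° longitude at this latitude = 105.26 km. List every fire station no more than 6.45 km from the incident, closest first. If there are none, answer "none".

B, F, G

Distances from 18.997°N, 99.152°W:
A: 7.232 km
B: 5.026 km
C: 7.993 km
D: 7.248 km
E: 7.964 km
F: 5.360 km
G: 5.663 km
Threshold 6.45 km: B (5.026 km), F (5.360 km), G (5.663 km) are within range.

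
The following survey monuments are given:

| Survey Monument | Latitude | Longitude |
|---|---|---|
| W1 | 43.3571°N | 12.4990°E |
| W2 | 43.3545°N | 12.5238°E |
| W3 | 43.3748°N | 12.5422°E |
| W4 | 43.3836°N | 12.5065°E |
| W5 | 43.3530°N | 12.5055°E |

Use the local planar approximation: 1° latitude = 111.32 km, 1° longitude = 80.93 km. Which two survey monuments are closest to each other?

W1 and W5

Pairwise distances:
W1–W5: √((-0.0041·111.32)² + (0.0065·80.93)²) = √(0.208312 + 0.276723) = 0.6964 km
W2–W5: √((-0.0015·111.32)² + (-0.0183·80.93)²) = √(0.027882 + 2.193417) = 1.4904 km
W1–W2: √((-0.0026·111.32)² + (0.0248·80.93)²) = √(0.083771 + 4.028306) = 2.0278 km
W2–W3: √((0.0203·111.32)² + (0.0184·80.93)²) = √(5.106678 + 2.217455) = 2.7063 km
W1–W4: √((0.0265·111.32)² + (0.0075·80.93)²) = √(8.702382 + 0.368419) = 3.0118 km
W3–W4: √((0.0088·111.32)² + (-0.0357·80.93)²) = √(0.959648 + 8.347482) = 3.0508 km
W4–W5: √((-0.0306·111.32)² + (-0.0010·80.93)²) = √(11.603506 + 0.006550) = 3.4074 km
W2–W4: √((0.0291·111.32)² + (-0.0173·80.93)²) = √(10.493790 + 1.960249) = 3.5290 km
W3–W5: √((-0.0218·111.32)² + (-0.0367·80.93)²) = √(5.889242 + 8.821678) = 3.8355 km
W1–W3: √((0.0177·111.32)² + (0.0432·80.93)²) = √(3.882334 + 12.223247) = 4.0132 km
Closest pair: W1–W5 at 0.6964 km.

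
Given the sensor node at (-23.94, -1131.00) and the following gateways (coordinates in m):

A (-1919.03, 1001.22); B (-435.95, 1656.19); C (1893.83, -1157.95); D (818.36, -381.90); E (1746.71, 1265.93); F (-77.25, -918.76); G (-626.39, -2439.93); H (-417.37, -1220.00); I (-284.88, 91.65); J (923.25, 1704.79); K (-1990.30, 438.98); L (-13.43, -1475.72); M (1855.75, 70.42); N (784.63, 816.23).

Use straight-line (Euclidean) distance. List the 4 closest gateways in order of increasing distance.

Distances from (-23.94, -1131.00):
A: √((-1895.09)² + (2132.22)²) = √(3591366.1081 + 4546362.1284) = 2852.67 m
B: √((-412.01)² + (2787.19)²) = √(169752.2401 + 7768428.0961) = 2817.48 m
C: √((1917.77)² + (-26.95)²) = √(3677841.7729 + 726.3025) = 1917.96 m
D: √((842.30)² + (749.10)²) = √(709469.2900 + 561150.8100) = 1127.22 m
E: √((1770.65)² + (2396.93)²) = √(3135201.4225 + 5745273.4249) = 2980.01 m
F: √((-53.31)² + (212.24)²) = √(2841.9561 + 45045.8176) = 218.83 m
G: √((-602.45)² + (-1308.93)²) = √(362946.0025 + 1713297.7449) = 1440.92 m
H: √((-393.43)² + (-89.00)²) = √(154787.1649 + 7921.0000) = 403.37 m
I: √((-260.94)² + (1222.65)²) = √(68089.6836 + 1494873.0225) = 1250.19 m
J: √((947.19)² + (2835.79)²) = √(897168.8961 + 8041704.9241) = 2989.79 m
K: √((-1966.36)² + (1569.98)²) = √(3866571.6496 + 2464837.2004) = 2516.23 m
L: √((10.51)² + (-344.72)²) = √(110.4601 + 118831.8784) = 344.88 m
M: √((1879.69)² + (1201.42)²) = √(3533234.4961 + 1443410.0164) = 2230.84 m
N: √((808.57)² + (1947.23)²) = √(653785.4449 + 3791704.6729) = 2108.43 m
Sorted: F (218.83 m) < L (344.88 m) < H (403.37 m) < D (1127.22 m) < I (1250.19 m) < G (1440.92 m) < …

F, L, H, D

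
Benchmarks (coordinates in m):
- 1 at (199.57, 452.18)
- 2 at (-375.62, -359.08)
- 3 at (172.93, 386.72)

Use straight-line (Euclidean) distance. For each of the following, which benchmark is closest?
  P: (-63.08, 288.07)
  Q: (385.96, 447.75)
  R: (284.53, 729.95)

P→3; Q→1; R→1

P at (-63.08, 288.07):
  1: 309.70 m
  2: 718.67 m
  3: 255.80 m
  → nearest: 3 (255.80 m)
Q at (385.96, 447.75):
  1: 186.44 m
  2: 1109.49 m
  3: 221.60 m
  → nearest: 1 (186.44 m)
R at (284.53, 729.95):
  1: 290.47 m
  2: 1273.49 m
  3: 360.92 m
  → nearest: 1 (290.47 m)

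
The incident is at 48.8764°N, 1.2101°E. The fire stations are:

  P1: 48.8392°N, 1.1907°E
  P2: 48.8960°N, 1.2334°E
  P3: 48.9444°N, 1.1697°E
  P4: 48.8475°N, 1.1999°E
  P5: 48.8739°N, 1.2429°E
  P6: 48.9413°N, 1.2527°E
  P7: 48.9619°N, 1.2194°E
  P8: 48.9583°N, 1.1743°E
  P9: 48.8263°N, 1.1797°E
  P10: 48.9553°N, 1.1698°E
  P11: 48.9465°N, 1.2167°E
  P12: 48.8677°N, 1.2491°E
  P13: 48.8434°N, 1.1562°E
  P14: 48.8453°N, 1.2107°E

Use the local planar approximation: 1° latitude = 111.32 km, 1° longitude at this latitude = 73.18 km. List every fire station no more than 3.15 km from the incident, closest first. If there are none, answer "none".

P5, P2, P12

Distances from 48.8764°N, 1.2101°E:
P1: 4.3777 km
P2: 2.7691 km
P3: 8.1266 km
P4: 3.3026 km
P5: 2.4164 km
P6: 7.8686 km
P7: 9.5422 km
P8: 9.4861 km
P9: 6.0045 km
P10: 9.2651 km
P11: 7.8185 km
P12: 3.0139 km
P13: 5.3901 km
P14: 3.4623 km
Threshold 3.15 km: P5 (2.4164 km), P2 (2.7691 km), P12 (3.0139 km) are within range.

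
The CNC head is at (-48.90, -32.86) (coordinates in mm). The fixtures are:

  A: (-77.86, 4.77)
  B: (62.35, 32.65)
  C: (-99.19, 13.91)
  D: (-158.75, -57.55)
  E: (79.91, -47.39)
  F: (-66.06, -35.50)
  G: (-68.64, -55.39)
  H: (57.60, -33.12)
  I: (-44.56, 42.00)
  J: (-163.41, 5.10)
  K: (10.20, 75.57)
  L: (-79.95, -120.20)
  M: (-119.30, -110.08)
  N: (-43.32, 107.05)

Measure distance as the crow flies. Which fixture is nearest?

Distances from (-48.90, -32.86):
A: 47.48 mm
B: 129.11 mm
C: 68.68 mm
D: 112.59 mm
E: 129.63 mm
F: 17.36 mm
G: 29.95 mm
H: 106.50 mm
I: 74.99 mm
J: 120.64 mm
K: 123.49 mm
L: 92.70 mm
M: 104.49 mm
N: 140.02 mm
Minimum: F at 17.36 mm.

F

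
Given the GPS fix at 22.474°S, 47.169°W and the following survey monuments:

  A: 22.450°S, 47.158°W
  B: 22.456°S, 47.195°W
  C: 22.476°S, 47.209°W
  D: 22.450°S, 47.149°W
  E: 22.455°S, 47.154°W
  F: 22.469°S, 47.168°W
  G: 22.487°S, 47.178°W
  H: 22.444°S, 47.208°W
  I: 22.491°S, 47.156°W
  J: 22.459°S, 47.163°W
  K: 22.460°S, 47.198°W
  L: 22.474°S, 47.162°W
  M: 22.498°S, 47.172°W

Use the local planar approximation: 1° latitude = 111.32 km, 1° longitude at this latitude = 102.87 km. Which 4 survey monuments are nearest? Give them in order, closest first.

Distances from 22.474°S, 47.169°W:
A: 2.901 km
B: 3.342 km
C: 4.121 km
D: 3.372 km
E: 2.618 km
F: 0.566 km
G: 1.718 km
H: 5.220 km
I: 2.317 km
J: 1.780 km
K: 3.366 km
L: 0.720 km
M: 2.689 km
Sorted: F (0.566 km) < L (0.720 km) < G (1.718 km) < J (1.780 km) < I (2.317 km) < E (2.618 km) < …

F, L, G, J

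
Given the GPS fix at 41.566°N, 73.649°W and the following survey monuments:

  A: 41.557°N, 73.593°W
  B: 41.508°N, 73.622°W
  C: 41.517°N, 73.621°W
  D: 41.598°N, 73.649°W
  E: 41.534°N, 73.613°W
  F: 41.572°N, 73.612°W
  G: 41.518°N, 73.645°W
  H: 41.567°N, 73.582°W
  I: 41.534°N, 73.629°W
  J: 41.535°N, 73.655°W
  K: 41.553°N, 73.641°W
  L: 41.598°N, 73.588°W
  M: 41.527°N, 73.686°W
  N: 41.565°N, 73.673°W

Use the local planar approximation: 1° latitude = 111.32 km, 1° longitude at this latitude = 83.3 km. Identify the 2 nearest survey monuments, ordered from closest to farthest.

Distances from 41.566°N, 73.649°W:
A: √((-0.009·111.32)² + (0.056·83.3)²) = √(1.00376 + 21.76036) = 4.771 km
B: √((-0.058·111.32)² + (0.027·83.3)²) = √(41.68717 + 5.05845) = 6.837 km
C: √((-0.049·111.32)² + (0.028·83.3)²) = √(29.75353 + 5.44009) = 5.932 km
D: √((0.032·111.32)² + (0.000·83.3)²) = √(12.68955 + 0.00000) = 3.562 km
E: √((-0.032·111.32)² + (0.036·83.3)²) = √(12.68955 + 8.99280) = 4.656 km
F: √((0.006·111.32)² + (0.037·83.3)²) = √(0.44612 + 9.49934) = 3.154 km
G: √((-0.048·111.32)² + (0.004·83.3)²) = √(28.55150 + 0.11102) = 5.354 km
H: √((0.001·111.32)² + (0.067·83.3)²) = √(0.01239 + 31.14868) = 5.582 km
I: √((-0.032·111.32)² + (0.020·83.3)²) = √(12.68955 + 2.77556) = 3.933 km
J: √((-0.031·111.32)² + (-0.006·83.3)²) = √(11.90885 + 0.24980) = 3.487 km
K: √((-0.013·111.32)² + (0.008·83.3)²) = √(2.09427 + 0.44409) = 1.593 km
L: √((0.032·111.32)² + (0.061·83.3)²) = √(12.68955 + 25.81961) = 6.206 km
M: √((-0.039·111.32)² + (-0.037·83.3)²) = √(18.84845 + 9.49934) = 5.324 km
N: √((-0.001·111.32)² + (-0.024·83.3)²) = √(0.01239 + 3.99680) = 2.002 km
Sorted: K (1.593 km) < N (2.002 km) < F (3.154 km) < J (3.487 km) < …

K, N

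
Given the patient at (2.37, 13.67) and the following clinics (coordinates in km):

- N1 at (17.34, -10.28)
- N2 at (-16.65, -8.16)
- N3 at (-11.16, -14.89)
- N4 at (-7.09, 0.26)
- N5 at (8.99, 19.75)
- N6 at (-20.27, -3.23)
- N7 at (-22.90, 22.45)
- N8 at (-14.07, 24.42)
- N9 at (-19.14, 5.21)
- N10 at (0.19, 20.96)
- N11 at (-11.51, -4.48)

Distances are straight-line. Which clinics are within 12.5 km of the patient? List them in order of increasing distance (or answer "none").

Distances from (2.37, 13.67):
N1: √((14.97)² + (-23.95)²) = √(224.1009 + 573.6025) = 28.24 km
N2: √((-19.02)² + (-21.83)²) = √(361.7604 + 476.5489) = 28.95 km
N3: √((-13.53)² + (-28.56)²) = √(183.0609 + 815.6736) = 31.60 km
N4: √((-9.46)² + (-13.41)²) = √(89.4916 + 179.8281) = 16.41 km
N5: √((6.62)² + (6.08)²) = √(43.8244 + 36.9664) = 8.99 km
N6: √((-22.64)² + (-16.90)²) = √(512.5696 + 285.6100) = 28.25 km
N7: √((-25.27)² + (8.78)²) = √(638.5729 + 77.0884) = 26.75 km
N8: √((-16.44)² + (10.75)²) = √(270.2736 + 115.5625) = 19.64 km
N9: √((-21.51)² + (-8.46)²) = √(462.6801 + 71.5716) = 23.11 km
N10: √((-2.18)² + (7.29)²) = √(4.7524 + 53.1441) = 7.61 km
N11: √((-13.88)² + (-18.15)²) = √(192.6544 + 329.4225) = 22.85 km
Threshold 12.5 km: N10 (7.61 km), N5 (8.99 km) are within range.

N10, N5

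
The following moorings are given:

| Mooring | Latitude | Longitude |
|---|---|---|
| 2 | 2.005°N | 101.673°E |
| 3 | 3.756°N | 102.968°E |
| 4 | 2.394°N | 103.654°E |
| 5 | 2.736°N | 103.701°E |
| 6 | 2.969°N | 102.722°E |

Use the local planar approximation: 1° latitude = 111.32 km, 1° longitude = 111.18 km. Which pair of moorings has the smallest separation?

4 and 5

Pairwise distances:
2–3: √((1.751·111.32)² + (1.295·111.18)²) = √(37994.32099 + 20729.69328) = 242.330 km
2–4: √((0.389·111.32)² + (1.981·111.18)²) = √(1875.19138 + 48508.99650) = 224.464 km
2–5: √((0.731·111.32)² + (2.028·111.18)²) = √(6621.87761 + 50838.09177) = 239.708 km
2–6: √((0.964·111.32)² + (1.049·111.18)²) = √(11515.96836 + 13602.04840) = 158.487 km
3–4: √((-1.362·111.32)² + (0.686·111.18)²) = √(22987.96941 + 5817.03358) = 169.720 km
3–5: √((-1.020·111.32)² + (0.733·111.18)²) = √(12892.78495 + 6641.42525) = 139.765 km
3–6: √((-0.787·111.32)² + (-0.246·111.18)²) = √(7675.30885 + 748.03782) = 91.779 km
4–5: √((0.342·111.32)² + (0.047·111.18)²) = √(1449.43454 + 27.30543) = 38.428 km
4–6: √((0.575·111.32)² + (-0.932·111.18)²) = √(4097.15208 + 10737.05466) = 121.796 km
5–6: √((0.233·111.32)² + (-0.979·111.18)²) = √(672.75702 + 11847.28192) = 111.893 km
Closest pair: 4–5 at 38.428 km.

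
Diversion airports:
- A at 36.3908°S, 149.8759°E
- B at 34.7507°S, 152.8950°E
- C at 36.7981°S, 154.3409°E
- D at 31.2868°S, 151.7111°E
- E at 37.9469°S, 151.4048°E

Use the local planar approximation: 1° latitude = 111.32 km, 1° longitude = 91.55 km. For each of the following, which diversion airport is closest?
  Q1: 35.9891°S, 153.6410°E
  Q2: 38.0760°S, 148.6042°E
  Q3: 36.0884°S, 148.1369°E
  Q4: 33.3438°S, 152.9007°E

Q1→C; Q2→A; Q3→A; Q4→B

Q1 at 35.9891°S, 153.6410°E:
  A: √((-0.4017·111.32)² + (-3.7651·91.55)²) = √(1999.631911 + 118814.577533) = 347.5834 km
  B: √((1.2384·111.32)² + (-0.7460·91.55)²) = √(19005.017857 + 4664.384594) = 153.8486 km
  C: √((-0.8090·111.32)² + (0.6999·91.55)²) = √(8110.421750 + 4105.713912) = 110.5266 km
  D: √((4.7023·111.32)² + (-1.9299·91.55)²) = √(274010.409289 + 31216.651035) = 552.4736 km
  E: √((-1.9578·111.32)² + (-2.2362·91.55)²) = √(47498.844386 + 41911.961215) = 299.0164 km
  → nearest: C (110.5266 km)
Q2 at 38.0760°S, 148.6042°E:
  A: √((1.6852·111.32)² + (1.2717·91.55)²) = √(35192.433305 + 13554.579210) = 220.7873 km
  B: √((3.3253·111.32)² + (4.2908·91.55)²) = √(137027.602760 + 154309.705061) = 539.7567 km
  C: √((1.2779·111.32)² + (5.7367·91.55)²) = √(20236.720600 + 275829.667230) = 544.1198 km
  D: √((6.7892·111.32)² + (3.1069·91.55)²) = √(571193.952120 + 80904.233463) = 807.5260 km
  E: √((0.1291·111.32)² + (2.8006·91.55)²) = √(206.537483 + 65738.360130) = 256.7974 km
  → nearest: A (220.7873 km)
Q3 at 36.0884°S, 148.1369°E:
  A: √((-0.3024·111.32)² + (1.7390·91.55)²) = √(1133.208880 + 25346.375310) = 162.7255 km
  B: √((1.3377·111.32)² + (4.7581·91.55)²) = √(22175.011282 + 189750.892732) = 460.3541 km
  C: √((-0.7097·111.32)² + (6.2040·91.55)²) = √(6241.601046 + 322596.963766) = 573.4445 km
  D: √((4.8016·111.32)² + (3.5742·91.55)²) = √(285705.335927 + 107071.626068) = 626.7192 km
  E: √((-1.8585·111.32)² + (3.2679·91.55)²) = √(42802.735575 + 89506.425572) = 363.7433 km
  → nearest: A (162.7255 km)
Q4 at 33.3438°S, 152.9007°E:
  A: √((-3.0470·111.32)² + (-3.0248·91.55)²) = √(115051.239999 + 76684.930090) = 437.8769 km
  B: √((-1.4069·111.32)² + (-0.0057·91.55)²) = √(24528.605285 + 0.272312) = 156.6170 km
  C: √((-3.4543·111.32)² + (1.4402·91.55)²) = √(147865.378912 + 17384.504247) = 406.5094 km
  D: √((2.0570·111.32)² + (-1.1896·91.55)²) = √(52434.240138 + 11860.926326) = 253.5649 km
  E: √((-4.6031·111.32)² + (-1.4959·91.55)²) = √(262571.276174 + 18755.205266) = 530.4022 km
  → nearest: B (156.6170 km)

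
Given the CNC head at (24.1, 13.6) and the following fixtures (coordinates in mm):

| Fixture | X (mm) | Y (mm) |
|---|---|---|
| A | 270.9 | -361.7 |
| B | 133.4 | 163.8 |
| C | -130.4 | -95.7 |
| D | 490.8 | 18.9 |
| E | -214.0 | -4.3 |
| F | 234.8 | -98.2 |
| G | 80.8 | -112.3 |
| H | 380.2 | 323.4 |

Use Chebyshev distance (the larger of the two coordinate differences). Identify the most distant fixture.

D

Distances from (24.1, 13.6):
A: max(|246.8|, |-375.3|) = 375.3 mm
B: max(|109.3|, |150.2|) = 150.2 mm
C: max(|-154.5|, |-109.3|) = 154.5 mm
D: max(|466.7|, |5.3|) = 466.7 mm
E: max(|-238.1|, |-17.9|) = 238.1 mm
F: max(|210.7|, |-111.8|) = 210.7 mm
G: max(|56.7|, |-125.9|) = 125.9 mm
H: max(|356.1|, |309.8|) = 356.1 mm
Maximum: D at 466.7 mm.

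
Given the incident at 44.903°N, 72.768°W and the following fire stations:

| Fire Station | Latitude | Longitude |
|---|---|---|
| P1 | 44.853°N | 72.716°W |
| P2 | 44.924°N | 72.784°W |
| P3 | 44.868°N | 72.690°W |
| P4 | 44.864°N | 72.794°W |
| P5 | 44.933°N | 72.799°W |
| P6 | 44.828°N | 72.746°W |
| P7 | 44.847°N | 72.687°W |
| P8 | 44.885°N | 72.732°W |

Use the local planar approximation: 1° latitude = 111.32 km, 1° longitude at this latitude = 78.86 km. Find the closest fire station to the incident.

Distances from 44.903°N, 72.768°W:
P1: √((-0.050·111.32)² + (0.052·78.86)²) = √(30.98036 + 16.81590) = 6.913 km
P2: √((0.021·111.32)² + (-0.016·78.86)²) = √(5.46493 + 1.59204) = 2.656 km
P3: √((-0.035·111.32)² + (0.078·78.86)²) = √(15.18037 + 37.83579) = 7.281 km
P4: √((-0.039·111.32)² + (-0.026·78.86)²) = √(18.84845 + 4.20398) = 4.801 km
P5: √((0.030·111.32)² + (-0.031·78.86)²) = √(11.15293 + 5.97636) = 4.139 km
P6: √((-0.075·111.32)² + (0.022·78.86)²) = √(69.70580 + 3.00995) = 8.527 km
P7: √((-0.056·111.32)² + (0.081·78.86)²) = √(38.86176 + 40.80220) = 8.925 km
P8: √((-0.018·111.32)² + (0.036·78.86)²) = √(4.01505 + 8.05969) = 3.475 km
Minimum: P2 at 2.656 km.

P2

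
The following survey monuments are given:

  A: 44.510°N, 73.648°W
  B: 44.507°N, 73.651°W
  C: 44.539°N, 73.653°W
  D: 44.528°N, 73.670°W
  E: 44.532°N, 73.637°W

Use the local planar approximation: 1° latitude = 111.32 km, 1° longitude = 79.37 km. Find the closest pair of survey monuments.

A and B

Pairwise distances:
A–B: √((-0.003·111.32)² + (-0.003·79.37)²) = √(0.11153 + 0.05670) = 0.410 km
A–C: √((0.029·111.32)² + (-0.005·79.37)²) = √(10.42179 + 0.15749) = 3.253 km
A–D: √((0.018·111.32)² + (-0.022·79.37)²) = √(4.01505 + 3.04900) = 2.658 km
A–E: √((0.022·111.32)² + (0.011·79.37)²) = √(5.99780 + 0.76225) = 2.600 km
B–C: √((0.032·111.32)² + (-0.002·79.37)²) = √(12.68955 + 0.02520) = 3.566 km
B–D: √((0.021·111.32)² + (-0.019·79.37)²) = √(5.46493 + 2.27415) = 2.782 km
B–E: √((0.025·111.32)² + (0.014·79.37)²) = √(7.74509 + 1.23472) = 2.997 km
C–D: √((-0.011·111.32)² + (-0.017·79.37)²) = √(1.49945 + 1.82058) = 1.822 km
C–E: √((-0.007·111.32)² + (0.016·79.37)²) = √(0.60721 + 1.61270) = 1.490 km
D–E: √((0.004·111.32)² + (0.033·79.37)²) = √(0.19827 + 6.86026) = 2.657 km
Closest pair: A–B at 0.410 km.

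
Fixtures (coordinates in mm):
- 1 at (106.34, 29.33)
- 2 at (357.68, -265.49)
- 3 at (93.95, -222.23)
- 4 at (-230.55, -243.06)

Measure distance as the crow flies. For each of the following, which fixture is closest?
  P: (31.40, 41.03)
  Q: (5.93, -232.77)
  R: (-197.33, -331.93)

P→1; Q→3; R→4

P at (31.40, 41.03):
  1: √((74.94)² + (-11.70)²) = √(5616.0036 + 136.8900) = 75.85 mm
  2: √((326.28)² + (-306.52)²) = √(106458.6384 + 93954.5104) = 447.68 mm
  3: √((62.55)² + (-263.26)²) = √(3912.5025 + 69305.8276) = 270.59 mm
  4: √((-261.95)² + (-284.09)²) = √(68617.8025 + 80707.1281) = 386.43 mm
  → nearest: 1 (75.85 mm)
Q at (5.93, -232.77):
  1: √((100.41)² + (262.10)²) = √(10082.1681 + 68696.4100) = 280.68 mm
  2: √((351.75)² + (-32.72)²) = √(123728.0625 + 1070.5984) = 353.27 mm
  3: √((88.02)² + (10.54)²) = √(7747.5204 + 111.0916) = 88.65 mm
  4: √((-236.48)² + (-10.29)²) = √(55922.7904 + 105.8841) = 236.70 mm
  → nearest: 3 (88.65 mm)
R at (-197.33, -331.93):
  1: √((303.67)² + (361.26)²) = √(92215.4689 + 130508.7876) = 471.94 mm
  2: √((555.01)² + (66.44)²) = √(308036.1001 + 4414.2736) = 558.97 mm
  3: √((291.28)² + (109.70)²) = √(84844.0384 + 12034.0900) = 311.25 mm
  4: √((-33.22)² + (88.87)²) = √(1103.5684 + 7897.8769) = 94.88 mm
  → nearest: 4 (94.88 mm)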